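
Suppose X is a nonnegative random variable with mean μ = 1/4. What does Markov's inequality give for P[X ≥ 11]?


μ = E[X] = 1/4, a = 11.
Markov: P[X ≥ 11] ≤ μ/a = (1/4)/11 = 1/44.
Numerically: ≈ 0.022727.
(Since a = 11 > μ = 0.250000, the bound 1/44 is < 1 and informative.)

P[X ≥ 11] ≤ 1/44 ≈ 0.022727.


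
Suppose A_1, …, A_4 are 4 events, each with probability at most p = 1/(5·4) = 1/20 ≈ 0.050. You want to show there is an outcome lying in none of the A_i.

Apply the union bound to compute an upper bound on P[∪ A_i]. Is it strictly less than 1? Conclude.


Union bound: P[∪_{i=1}^{4} A_i] ≤ Σ_i P[A_i] ≤ 4·p = 4·(1/20) = 1/5.
Numerically: 1/5 ≈ 0.200.
Is 1/5 < 1? YES.
Since P[∪ A_i] ≤ 1/5 < 1, the complement has P[∩ A_i^c] ≥ 1 − 1/5 = 4/5 > 0, so some outcome avoids every A_i.

4·p = 1/5 ≈ 0.200; existence CERTIFIED by the union bound.


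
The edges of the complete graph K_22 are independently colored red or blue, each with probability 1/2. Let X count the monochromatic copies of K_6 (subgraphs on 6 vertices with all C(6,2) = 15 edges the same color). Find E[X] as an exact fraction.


Let X = Σ_S X_S over the C(22, 6) = 74613 subsets S of size 6, where X_S = 1 if the K_6 on S is monochromatic.
For a fixed S, the K_6 on S has C(6, 2) = 15 edges. P[all 15 edges red] = (1/2)^15, and likewise for blue, so P[monochromatic] = 2·(1/2)^15 = 2^{1 − 15} = 1/16384.
By linearity of expectation: E[X] = C(22, 6) · 2^{1 − 15} = 74613 · 1/16384 = 74613/16384.
Numerically: E[X] ≈ 4.554016.

E[X] = C(22,6)·2^(1−C(6,2)) = 74613/16384 ≈ 4.554016.


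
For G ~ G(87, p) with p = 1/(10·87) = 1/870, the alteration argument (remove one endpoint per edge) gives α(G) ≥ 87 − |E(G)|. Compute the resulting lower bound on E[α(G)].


E[|E(G)|] = C(87, 2)·p = 3741 · (1/870) = 43/10.
E[α(G)] ≥ n − E[|E(G)|] = 87 − 43/10 = 827/10.
Numerically: ≈ 82.700.
(This is only a lower bound; the true E[α(G)] may be larger.)

E[α(G)] ≥ 827/10 ≈ 82.700.


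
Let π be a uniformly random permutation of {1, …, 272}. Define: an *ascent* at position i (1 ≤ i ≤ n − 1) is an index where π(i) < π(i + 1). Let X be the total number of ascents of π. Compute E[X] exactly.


Write X = Σ X_I over i = 1, …, 271, with X_I the indicator of one ascent.
There are 271 indicators.
For each fixed i, the pair (π(i), π(i+1)) is a uniformly random ordered pair of distinct values from {1, …, 272}; by symmetry P[π(i) < π(i+1)] = 1/2.
By linearity: E[X] = 271 · (1/2) = (272 − 1) · (1/2) = 271/2 ≈ 135.500.

E[X] = 271/2 = 135.500.


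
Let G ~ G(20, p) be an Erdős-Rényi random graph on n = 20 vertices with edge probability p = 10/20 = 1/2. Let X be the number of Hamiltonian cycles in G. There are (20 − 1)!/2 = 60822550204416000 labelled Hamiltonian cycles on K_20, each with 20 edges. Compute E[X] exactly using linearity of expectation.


K_20 has (20 − 1)!/2 = 60822550204416000 labelled Hamiltonian cycles.
For each such Hamiltonian cycle H, let X_H = 1 if all 20 edges of H are present in G. Then P[X_H = 1] = p^{20} = (1/2)^{20} = 1/1048576.
By linearity of expectation: E[X] = Σ_H E[X_H] = 60822550204416000 · p^{20} = 60822550204416000 · 1/1048576 = 1856156927625/32.
Numerically: E[X] ≈ 5.8e+10.

E[X] = 60822550204416000 · (1/2)^{20} = 1856156927625/32 ≈ 5.8e+10.


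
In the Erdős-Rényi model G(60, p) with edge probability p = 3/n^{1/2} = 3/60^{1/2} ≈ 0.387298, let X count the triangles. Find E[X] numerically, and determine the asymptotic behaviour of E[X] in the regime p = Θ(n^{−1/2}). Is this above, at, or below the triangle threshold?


Number of potential triangles: C(60, 3) = 34220.
Each occurs with probability p³ ≈ (0.387298)³ ≈ 5.80947502e-02.
By linearity: E[X] = C(60, 3)·p³ ≈ 34220 · 5.80947502e-02 ≈ 1988.002352.
Since α = 1/2 < 1, p = c/n^{1/2} ≫ 1/n is above the triangle threshold p ~ 1/n. Asymptotically E[X] ~ (c³/6)·n^{3(1−α)} = (3³/6)·n^{1.5} → ∞; triangles are abundant w.h.p.

E[X] ≈ 1988.002352; in regime p = Θ(1/n^{1/2}) E[X] diverges (above the triangle threshold p ~ 1/n).


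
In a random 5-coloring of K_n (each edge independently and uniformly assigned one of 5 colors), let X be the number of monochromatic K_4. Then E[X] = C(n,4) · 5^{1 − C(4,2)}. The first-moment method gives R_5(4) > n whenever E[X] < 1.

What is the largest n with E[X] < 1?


We need C(n, 4) · 5^{1 − 6} < 1, i.e. C(n, 4) < 5^{6 − 1} = 3125.
Check values of n near the boundary:
  n = 13: C(13, 4) = 715; 715 < 3125? YES
  n = 14: C(14, 4) = 1001; 1001 < 3125? YES
  n = 15: C(15, 4) = 1365; 1365 < 3125? YES
  n = 16: C(16, 4) = 1820; 1820 < 3125? YES
  n = 17: C(17, 4) = 2380; 2380 < 3125? YES
  n = 18: C(18, 4) = 3060; 3060 < 3125? YES
  n = 19: C(19, 4) = 3876; 3876 < 3125? NO
The largest n with C(n, 4) < 3125 is n = 18 (where E[X] = 612/625 ≈ 0.97920). Hence R_5(4) > 18, i.e. R_5(4) ≥ 19.

Largest n = 18; hence R_5(4) > 18.


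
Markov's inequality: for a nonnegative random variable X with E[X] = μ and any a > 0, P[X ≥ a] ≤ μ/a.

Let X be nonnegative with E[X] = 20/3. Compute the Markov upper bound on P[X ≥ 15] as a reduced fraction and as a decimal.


μ = E[X] = 20/3, a = 15.
Markov: P[X ≥ 15] ≤ μ/a = (20/3)/15 = 4/9.
Numerically: ≈ 0.44444.
(Since a = 15 > μ = 6.66667, the bound 4/9 is < 1 and informative.)

P[X ≥ 15] ≤ 4/9 ≈ 0.44444.


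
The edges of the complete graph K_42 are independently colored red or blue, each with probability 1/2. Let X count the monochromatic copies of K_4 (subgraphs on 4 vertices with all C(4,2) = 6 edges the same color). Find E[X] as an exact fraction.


Let X = Σ_S X_S over the C(42, 4) = 111930 subsets S of size 4, where X_S = 1 if the K_4 on S is monochromatic.
For a fixed S, the K_4 on S has C(4, 2) = 6 edges. P[all 6 edges red] = (1/2)^6, and likewise for blue, so P[monochromatic] = 2·(1/2)^6 = 2^{1 − 6} = 1/32.
Summing: E[X] = C(42, 4) · 2^{1 − 6} = 111930 · 1/32 = 55965/16.
Numerically: E[X] ≈ 3497.812500.

E[X] = C(42,4)·2^(1−C(4,2)) = 55965/16 ≈ 3497.812500.


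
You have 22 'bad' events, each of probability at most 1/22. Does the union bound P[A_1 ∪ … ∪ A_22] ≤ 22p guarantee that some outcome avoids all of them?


Union bound: P[∪_{i=1}^{22} A_i] ≤ Σ_i P[A_i] ≤ 22·p = 22·(1/22) = 1.
Numerically: 1 ≈ 1.00000.
Is 1 < 1? NO.
Since the bound 1 is ≥ 1, the union bound is uninformative here; it does NOT by itself certify existence.

22·p = 1 ≈ 1.00000; existence NOT certified by the union bound.


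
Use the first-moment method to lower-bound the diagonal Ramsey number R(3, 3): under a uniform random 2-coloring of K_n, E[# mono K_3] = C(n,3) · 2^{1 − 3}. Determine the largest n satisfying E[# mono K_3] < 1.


We need C(n, 3) · 2^{1 − 3} < 1, i.e. C(n, 3) < 2^{3 − 1} = 4.
Check values of n near the boundary:
  n = 3: C(3, 3) = 1; 1 < 4? YES
  n = 4: C(4, 3) = 4; 4 < 4? NO
  n = 5: C(5, 3) = 10; 10 < 4? NO
  n = 6: C(6, 3) = 20; 20 < 4? NO
The largest n with C(n, 3) < 4 is n = 3 (where E[X] = 1/4 ≈ 0.2500000). Hence R(3, 3) > 3, i.e. R(3, 3) ≥ 4.

Largest n = 3; hence R(3, 3) > 3.


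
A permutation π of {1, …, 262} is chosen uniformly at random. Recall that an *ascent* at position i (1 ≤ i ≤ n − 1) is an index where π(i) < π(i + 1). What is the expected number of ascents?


Write X = Σ X_I over i = 1, …, 261, with X_I the indicator of one ascent.
There are 261 indicators.
For each fixed i, the pair (π(i), π(i+1)) is a uniformly random ordered pair of distinct values from {1, …, 262}; by symmetry P[π(i) < π(i+1)] = 1/2.
By linearity: E[X] = 261 · (1/2) = (262 − 1) · (1/2) = 261/2 ≈ 130.5000.

E[X] = 261/2 = 130.5000.


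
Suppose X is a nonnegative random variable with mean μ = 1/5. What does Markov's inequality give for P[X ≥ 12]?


μ = E[X] = 1/5, a = 12.
Markov: P[X ≥ 12] ≤ μ/a = (1/5)/12 = 1/60.
Numerically: ≈ 0.017.
(Since a = 12 > μ = 0.200, the bound 1/60 is < 1 and informative.)

P[X ≥ 12] ≤ 1/60 ≈ 0.017.


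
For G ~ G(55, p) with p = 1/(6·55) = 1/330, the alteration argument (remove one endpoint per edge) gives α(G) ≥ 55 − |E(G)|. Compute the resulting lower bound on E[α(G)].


E[|E(G)|] = C(55, 2)·p = 1485 · (1/330) = 9/2.
E[α(G)] ≥ n − E[|E(G)|] = 55 − 9/2 = 101/2.
Numerically: ≈ 50.50000.
(This is only a lower bound; the true E[α(G)] may be larger.)

E[α(G)] ≥ 101/2 ≈ 50.50000.


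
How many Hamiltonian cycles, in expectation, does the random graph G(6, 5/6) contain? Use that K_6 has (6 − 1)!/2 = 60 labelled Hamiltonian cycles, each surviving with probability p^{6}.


K_6 has (6 − 1)!/2 = 60 labelled Hamiltonian cycles.
For each such Hamiltonian cycle H, let X_H = 1 if all 6 edges of H are present in G. Then P[X_H = 1] = p^{6} = (5/6)^{6} = 15625/46656.
By linearity of expectation: E[X] = Σ_H E[X_H] = 60 · p^{6} = 60 · 15625/46656 = 78125/3888.
Numerically: E[X] ≈ 20.1.

E[X] = 60 · (5/6)^{6} = 78125/3888 ≈ 20.1.


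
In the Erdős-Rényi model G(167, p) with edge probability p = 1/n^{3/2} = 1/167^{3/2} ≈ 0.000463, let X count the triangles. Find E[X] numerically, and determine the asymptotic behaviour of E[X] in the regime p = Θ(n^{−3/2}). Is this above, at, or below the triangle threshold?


Number of potential triangles: C(167, 3) = 762355.
Each occurs with probability p³ ≈ (0.000463)³ ≈ 9.94892e-11.
By linearity: E[X] = C(167, 3)·p³ ≈ 762355 · 9.94892e-11 ≈ 0.000.
Since α = 3/2 > 1, p = c/n^{3/2} = o(1/n) is below the triangle threshold p ~ 1/n. Asymptotically E[X] ~ (c³/6)·n^{3(1−α)} = (1³/6)·n^{-1.5} → 0, so by Markov's inequality G has no triangles w.h.p.

E[X] ≈ 0.000; in regime p = Θ(1/n^{3/2}) E[X] tends to 0 (below the triangle threshold p ~ 1/n).


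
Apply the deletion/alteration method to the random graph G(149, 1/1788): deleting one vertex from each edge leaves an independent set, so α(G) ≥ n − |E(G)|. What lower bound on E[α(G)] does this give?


E[|E(G)|] = C(149, 2)·p = 11026 · (1/1788) = 37/6.
E[α(G)] ≥ n − E[|E(G)|] = 149 − 37/6 = 857/6.
Numerically: ≈ 142.833.
(This is only a lower bound; the true E[α(G)] may be larger.)

E[α(G)] ≥ 857/6 ≈ 142.833.


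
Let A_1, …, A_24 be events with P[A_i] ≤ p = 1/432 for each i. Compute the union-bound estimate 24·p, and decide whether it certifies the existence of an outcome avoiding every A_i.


Union bound: P[∪_{i=1}^{24} A_i] ≤ Σ_i P[A_i] ≤ 24·p = 24·(1/432) = 1/18.
Numerically: 1/18 ≈ 0.055556.
Is 1/18 < 1? YES.
Since P[∪ A_i] ≤ 1/18 < 1, the complement has P[∩ A_i^c] ≥ 1 − 1/18 = 17/18 > 0, so some outcome avoids every A_i.

24·p = 1/18 ≈ 0.055556; existence CERTIFIED by the union bound.


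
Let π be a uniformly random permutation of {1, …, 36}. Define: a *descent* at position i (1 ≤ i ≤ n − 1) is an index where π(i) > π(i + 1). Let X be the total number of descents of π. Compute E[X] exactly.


Write X = Σ X_I over i = 1, …, 35, with X_I the indicator of one descent.
There are 35 indicators.
For each fixed i, the pair (π(i), π(i+1)) is a uniformly random ordered pair of distinct values from {1, …, 36}; by symmetry P[π(i) > π(i+1)] = 1/2.
By linearity: E[X] = 35 · (1/2) = (36 − 1) · (1/2) = 35/2 ≈ 17.5000.

E[X] = 35/2 = 17.5000.


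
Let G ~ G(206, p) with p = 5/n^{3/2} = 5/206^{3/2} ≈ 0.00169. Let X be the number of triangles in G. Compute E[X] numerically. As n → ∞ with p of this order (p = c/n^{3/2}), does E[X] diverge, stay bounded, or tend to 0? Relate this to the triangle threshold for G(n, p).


Number of potential triangles: C(206, 3) = 1435820.
Each occurs with probability p³ ≈ (0.00169)³ ≈ 4.83624e-09.
By linearity: E[X] = C(206, 3)·p³ ≈ 1435820 · 4.83624e-09 ≈ 0.007.
Since α = 3/2 > 1, p = c/n^{3/2} = o(1/n) is below the triangle threshold p ~ 1/n. Asymptotically E[X] ~ (c³/6)·n^{3(1−α)} = (5³/6)·n^{-1.5} → 0, so by Markov's inequality G has no triangles w.h.p.

E[X] ≈ 0.007; in regime p = Θ(1/n^{3/2}) E[X] tends to 0 (below the triangle threshold p ~ 1/n).


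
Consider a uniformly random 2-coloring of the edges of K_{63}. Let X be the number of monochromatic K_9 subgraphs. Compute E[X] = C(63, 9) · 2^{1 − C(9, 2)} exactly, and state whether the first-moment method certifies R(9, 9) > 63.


E[X] = C(63, 9) · 2^{1 − 36} = 23667689815 · 2^{−35} = 23667689815/34359738368.
As a reduced fraction: E[X] = 23667689815/34359738368 ≈ 0.689.
Is E[X] < 1? YES.
Since E[X] < 1, there exists a 2-coloring of K_{63} with no monochromatic K_9; hence R(9, 9) > 63.

E[X] = 23667689815/34359738368 ≈ 0.689; E[X] < 1, so R(9, 9) > 63.


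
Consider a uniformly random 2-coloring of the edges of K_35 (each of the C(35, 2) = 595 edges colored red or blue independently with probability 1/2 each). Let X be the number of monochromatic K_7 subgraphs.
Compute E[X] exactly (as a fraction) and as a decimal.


Let X = Σ_S X_S over the C(35, 7) = 6724520 subsets S of size 7, where X_S = 1 if the K_7 on S is monochromatic.
For a fixed S, the K_7 on S has C(7, 2) = 21 edges. P[all 21 edges red] = (1/2)^21, and likewise for blue, so P[monochromatic] = 2·(1/2)^21 = 2^{1 − 21} = 1/1048576.
Summing: E[X] = C(35, 7) · 2^{1 − 21} = 6724520 · 1/1048576 = 840565/131072.
Numerically: E[X] ≈ 6.4130.

E[X] = C(35,7)·2^(1−C(7,2)) = 840565/131072 ≈ 6.4130.


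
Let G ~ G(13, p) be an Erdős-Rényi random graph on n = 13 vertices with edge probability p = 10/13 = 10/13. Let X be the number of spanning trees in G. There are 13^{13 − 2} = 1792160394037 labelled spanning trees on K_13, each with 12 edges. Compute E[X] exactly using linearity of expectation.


K_13 has 13^{13 − 2} = 1792160394037 labelled spanning trees.
For each such spanning tree H, let X_H = 1 if all 12 edges of H are present in G. Then P[X_H = 1] = p^{12} = (10/13)^{12} = 1000000000000/23298085122481.
By linearity of expectation: E[X] = Σ_H E[X_H] = 1792160394037 · p^{12} = 1792160394037 · 1000000000000/23298085122481 = 1000000000000/13.
Numerically: E[X] ≈ 7.692e+10.

E[X] = 1792160394037 · (10/13)^{12} = 1000000000000/13 ≈ 7.692e+10.


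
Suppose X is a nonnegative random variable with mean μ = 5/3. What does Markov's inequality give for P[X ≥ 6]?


μ = E[X] = 5/3, a = 6.
Markov: P[X ≥ 6] ≤ μ/a = (5/3)/6 = 5/18.
Numerically: ≈ 0.277778.
(Since a = 6 > μ = 1.666667, the bound 5/18 is < 1 and informative.)

P[X ≥ 6] ≤ 5/18 ≈ 0.277778.


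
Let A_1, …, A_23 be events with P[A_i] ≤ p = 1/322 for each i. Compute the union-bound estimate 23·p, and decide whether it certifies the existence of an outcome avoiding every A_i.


Union bound: P[∪_{i=1}^{23} A_i] ≤ Σ_i P[A_i] ≤ 23·p = 23·(1/322) = 1/14.
Numerically: 1/14 ≈ 0.0714286.
Is 1/14 < 1? YES.
Since P[∪ A_i] ≤ 1/14 < 1, the complement has P[∩ A_i^c] ≥ 1 − 1/14 = 13/14 > 0, so some outcome avoids every A_i.

23·p = 1/14 ≈ 0.0714286; existence CERTIFIED by the union bound.


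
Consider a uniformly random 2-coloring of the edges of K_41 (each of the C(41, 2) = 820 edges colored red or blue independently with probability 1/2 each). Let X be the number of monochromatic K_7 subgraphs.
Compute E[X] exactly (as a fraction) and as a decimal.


Let X = Σ_S X_S over the C(41, 7) = 22481940 subsets S of size 7, where X_S = 1 if the K_7 on S is monochromatic.
For a fixed S, the K_7 on S has C(7, 2) = 21 edges. P[all 21 edges red] = (1/2)^21, and likewise for blue, so P[monochromatic] = 2·(1/2)^21 = 2^{1 − 21} = 1/1048576.
Summing: E[X] = C(41, 7) · 2^{1 − 21} = 22481940 · 1/1048576 = 5620485/262144.
Numerically: E[X] ≈ 21.440.

E[X] = C(41,7)·2^(1−C(7,2)) = 5620485/262144 ≈ 21.440.


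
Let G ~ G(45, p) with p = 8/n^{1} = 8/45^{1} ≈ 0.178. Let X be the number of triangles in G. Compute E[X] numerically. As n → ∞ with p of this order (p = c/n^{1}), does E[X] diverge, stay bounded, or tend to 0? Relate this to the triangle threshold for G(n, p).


Number of potential triangles: C(45, 3) = 14190.
Each occurs with probability p³ ≈ (0.178)³ ≈ 5.61866e-03.
By linearity: E[X] = C(45, 3)·p³ ≈ 14190 · 5.61866e-03 ≈ 79.729.
Here α = 1, so p = 8/n is exactly at the triangle threshold p ~ 1/n. Asymptotically E[X] → c³/6 = 8³/6 = 256/3 ≈ 85.333, a bounded constant. In this regime the triangle count is asymptotically Poisson(c³/6).

E[X] ≈ 79.729; in regime p = Θ(1/n^{1}) E[X] stays bounded (at the triangle threshold p ~ 1/n).


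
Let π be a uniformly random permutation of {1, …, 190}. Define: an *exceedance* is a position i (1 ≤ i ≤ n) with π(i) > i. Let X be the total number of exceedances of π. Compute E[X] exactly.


Write X = Σ_{i=1}^{190} X_i, where X_i = 1_{π(i) > i}.
For each fixed i, π(i) is uniform over {1, …, 190} (marginal of a uniform permutation), so P[π(i) > i] = (n − i)/n. Summing: Σ_{i=1}^{190} (n − i)/n = (0 + 1 + … + 189)/190 = 190(190 − 1)/(2·190) = (190 − 1)/2.
Hence E[X] = Σ_{i=1}^{190} (190 − i)/190 = 189/2 ≈ 94.5000.

E[X] = 189/2 = 94.5000.


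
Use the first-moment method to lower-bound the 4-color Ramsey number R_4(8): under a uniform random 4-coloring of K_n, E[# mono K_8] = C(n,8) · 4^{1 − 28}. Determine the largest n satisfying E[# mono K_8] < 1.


We need C(n, 8) · 4^{1 − 28} < 1, i.e. C(n, 8) < 4^{28 − 1} = 18014398509481984.
Check values of n near the boundary:
  n = 403: C(403, 8) = 16090020602228430; 16090020602228430 < 18014398509481984? YES
  n = 404: C(404, 8) = 16415071523485570; 16415071523485570 < 18014398509481984? YES
  n = 405: C(405, 8) = 16745853821188050; 16745853821188050 < 18014398509481984? YES
  n = 406: C(406, 8) = 17082453897995850; 17082453897995850 < 18014398509481984? YES
  n = 407: C(407, 8) = 17424959239309050; 17424959239309050 < 18014398509481984? YES
  n = 408: C(408, 8) = 17773458424095231; 17773458424095231 < 18014398509481984? YES
  n = 409: C(409, 8) = 18128041135797879; 18128041135797879 < 18014398509481984? NO
  n = 410: C(410, 8) = 18488798173326195; 18488798173326195 < 18014398509481984? NO
The largest n with C(n, 8) < 18014398509481984 is n = 408 (where E[X] = 17773458424095231/18014398509481984 ≈ 0.986625). Hence R_4(8) > 408, i.e. R_4(8) ≥ 409.

Largest n = 408; hence R_4(8) > 408.


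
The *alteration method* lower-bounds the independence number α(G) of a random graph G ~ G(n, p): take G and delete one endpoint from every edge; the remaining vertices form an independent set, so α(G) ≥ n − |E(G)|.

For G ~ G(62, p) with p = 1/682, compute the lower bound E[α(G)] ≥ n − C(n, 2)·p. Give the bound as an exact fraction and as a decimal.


E[|E(G)|] = C(62, 2)·p = 1891 · (1/682) = 61/22.
E[α(G)] ≥ n − E[|E(G)|] = 62 − 61/22 = 1303/22.
Numerically: ≈ 59.227.
(This is only a lower bound; the true E[α(G)] may be larger.)

E[α(G)] ≥ 1303/22 ≈ 59.227.


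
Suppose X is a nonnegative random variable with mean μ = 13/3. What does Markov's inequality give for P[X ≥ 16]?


μ = E[X] = 13/3, a = 16.
Markov: P[X ≥ 16] ≤ μ/a = (13/3)/16 = 13/48.
Numerically: ≈ 0.2708.
(Since a = 16 > μ = 4.3333, the bound 13/48 is < 1 and informative.)

P[X ≥ 16] ≤ 13/48 ≈ 0.2708.


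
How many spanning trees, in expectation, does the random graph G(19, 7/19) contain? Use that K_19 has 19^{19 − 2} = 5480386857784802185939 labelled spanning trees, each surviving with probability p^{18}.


K_19 has 19^{19 − 2} = 5480386857784802185939 labelled spanning trees.
For each such spanning tree H, let X_H = 1 if all 18 edges of H are present in G. Then P[X_H = 1] = p^{18} = (7/19)^{18} = 1628413597910449/104127350297911241532841.
By linearity of expectation: E[X] = Σ_H E[X_H] = 5480386857784802185939 · p^{18} = 5480386857784802185939 · 1628413597910449/104127350297911241532841 = 1628413597910449/19.
Numerically: E[X] ≈ 8.5706e+13.

E[X] = 5480386857784802185939 · (7/19)^{18} = 1628413597910449/19 ≈ 8.5706e+13.


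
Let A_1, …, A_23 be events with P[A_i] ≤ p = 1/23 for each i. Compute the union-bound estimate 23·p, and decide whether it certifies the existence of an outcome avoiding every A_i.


Union bound: P[∪_{i=1}^{23} A_i] ≤ Σ_i P[A_i] ≤ 23·p = 23·(1/23) = 1.
Numerically: 1 ≈ 1.0000.
Is 1 < 1? NO.
Since the bound 1 is ≥ 1, the union bound is uninformative here; it does NOT by itself certify existence.

23·p = 1 ≈ 1.0000; existence NOT certified by the union bound.


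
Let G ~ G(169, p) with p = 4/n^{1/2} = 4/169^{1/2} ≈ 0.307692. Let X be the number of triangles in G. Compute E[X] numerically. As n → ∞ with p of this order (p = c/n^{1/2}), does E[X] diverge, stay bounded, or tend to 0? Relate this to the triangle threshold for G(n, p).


Number of potential triangles: C(169, 3) = 790244.
Each occurs with probability p³ ≈ (0.307692)³ ≈ 2.91306327e-02.
By linearity: E[X] = C(169, 3)·p³ ≈ 790244 · 2.91306327e-02 ≈ 23020.307692.
Since α = 1/2 < 1, p = c/n^{1/2} ≫ 1/n is above the triangle threshold p ~ 1/n. Asymptotically E[X] ~ (c³/6)·n^{3(1−α)} = (4³/6)·n^{1.5} → ∞; triangles are abundant w.h.p.

E[X] ≈ 23020.307692; in regime p = Θ(1/n^{1/2}) E[X] diverges (above the triangle threshold p ~ 1/n).


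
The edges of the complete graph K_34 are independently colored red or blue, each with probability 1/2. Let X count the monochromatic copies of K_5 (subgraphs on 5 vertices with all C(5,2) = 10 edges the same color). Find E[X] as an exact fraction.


Let X = Σ_S X_S over the C(34, 5) = 278256 subsets S of size 5, where X_S = 1 if the K_5 on S is monochromatic.
For a fixed S, the K_5 on S has C(5, 2) = 10 edges. P[all 10 edges red] = (1/2)^10, and likewise for blue, so P[monochromatic] = 2·(1/2)^10 = 2^{1 − 10} = 1/512.
By linearity: E[X] = C(34, 5) · 2^{1 − 10} = 278256 · 1/512 = 17391/32.
Numerically: E[X] ≈ 543.4688.

E[X] = C(34,5)·2^(1−C(5,2)) = 17391/32 ≈ 543.4688.


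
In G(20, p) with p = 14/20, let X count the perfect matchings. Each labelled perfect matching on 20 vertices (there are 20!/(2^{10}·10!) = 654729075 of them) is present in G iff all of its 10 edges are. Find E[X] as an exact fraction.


K_20 has 20!/(2^{10}·10!) = 654729075 labelled perfect matchings.
For each such perfect matching H, let X_H = 1 if all 10 edges of H are present in G. Then P[X_H = 1] = p^{10} = (7/10)^{10} = 282475249/10000000000.
Summing the indicators: E[X] = Σ_H E[X_H] = 654729075 · p^{10} = 654729075 · 282475249/10000000000 = 7397790339526587/400000000.
Numerically: E[X] ≈ 1.84945e+07.

E[X] = 654729075 · (7/10)^{10} = 7397790339526587/400000000 ≈ 1.84945e+07.


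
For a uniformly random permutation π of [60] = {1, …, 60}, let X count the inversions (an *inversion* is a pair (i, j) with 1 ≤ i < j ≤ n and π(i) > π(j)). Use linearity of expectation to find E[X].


Write X = Σ X_I over the C(60, 2) = 1770 pairs i < j, with X_I the indicator of one inversion.
There are 1770 indicators.
For each fixed pair i < j, the values π(i) and π(j) are two distinct elements of {1, …, 60} in uniformly random order; by symmetry P[π(i) > π(j)] = 1/2.
By linearity: E[X] = 1770 · (1/2) = C(60, 2) · (1/2) = 1770/2 = 885 ≈ 885.000.

E[X] = 885 = 885.000.


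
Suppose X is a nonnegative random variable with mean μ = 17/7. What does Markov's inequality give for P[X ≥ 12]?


μ = E[X] = 17/7, a = 12.
Markov: P[X ≥ 12] ≤ μ/a = (17/7)/12 = 17/84.
Numerically: ≈ 0.20238.
(Since a = 12 > μ = 2.42857, the bound 17/84 is < 1 and informative.)

P[X ≥ 12] ≤ 17/84 ≈ 0.20238.


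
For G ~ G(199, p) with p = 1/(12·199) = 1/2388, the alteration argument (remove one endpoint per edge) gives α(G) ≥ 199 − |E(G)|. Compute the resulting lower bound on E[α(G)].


E[|E(G)|] = C(199, 2)·p = 19701 · (1/2388) = 33/4.
E[α(G)] ≥ n − E[|E(G)|] = 199 − 33/4 = 763/4.
Numerically: ≈ 190.75000.
(This is only a lower bound; the true E[α(G)] may be larger.)

E[α(G)] ≥ 763/4 ≈ 190.75000.


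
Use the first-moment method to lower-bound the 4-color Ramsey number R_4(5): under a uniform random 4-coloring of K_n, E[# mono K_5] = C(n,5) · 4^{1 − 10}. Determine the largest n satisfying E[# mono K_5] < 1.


We need C(n, 5) · 4^{1 − 10} < 1, i.e. C(n, 5) < 4^{10 − 1} = 262144.
Check values of n near the boundary:
  n = 27: C(27, 5) = 80730; 80730 < 262144? YES
  n = 28: C(28, 5) = 98280; 98280 < 262144? YES
  n = 29: C(29, 5) = 118755; 118755 < 262144? YES
  n = 30: C(30, 5) = 142506; 142506 < 262144? YES
  n = 31: C(31, 5) = 169911; 169911 < 262144? YES
  n = 32: C(32, 5) = 201376; 201376 < 262144? YES
  n = 33: C(33, 5) = 237336; 237336 < 262144? YES
  n = 34: C(34, 5) = 278256; 278256 < 262144? NO
  n = 35: C(35, 5) = 324632; 324632 < 262144? NO
  n = 36: C(36, 5) = 376992; 376992 < 262144? NO
The largest n with C(n, 5) < 262144 is n = 33 (where E[X] = 29667/32768 ≈ 0.9053650). Hence R_4(5) > 33, i.e. R_4(5) ≥ 34.

Largest n = 33; hence R_4(5) > 33.


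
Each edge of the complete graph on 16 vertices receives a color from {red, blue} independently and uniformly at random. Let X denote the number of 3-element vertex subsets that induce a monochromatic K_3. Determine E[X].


Let X = Σ_S X_S over the C(16, 3) = 560 subsets S of size 3, where X_S = 1 if the K_3 on S is monochromatic.
For a fixed S, the K_3 on S has C(3, 2) = 3 edges. P[all 3 edges red] = (1/2)^3, and likewise for blue, so P[monochromatic] = 2·(1/2)^3 = 2^{1 − 3} = 1/4.
By linearity: E[X] = C(16, 3) · 2^{1 − 3} = 560 · 1/4 = 140.
Numerically: E[X] ≈ 140.000000.

E[X] = C(16,3)·2^(1−C(3,2)) = 140 ≈ 140.000000.


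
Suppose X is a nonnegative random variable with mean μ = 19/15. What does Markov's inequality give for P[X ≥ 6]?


μ = E[X] = 19/15, a = 6.
Markov: P[X ≥ 6] ≤ μ/a = (19/15)/6 = 19/90.
Numerically: ≈ 0.211111.
(Since a = 6 > μ = 1.266667, the bound 19/90 is < 1 and informative.)

P[X ≥ 6] ≤ 19/90 ≈ 0.211111.


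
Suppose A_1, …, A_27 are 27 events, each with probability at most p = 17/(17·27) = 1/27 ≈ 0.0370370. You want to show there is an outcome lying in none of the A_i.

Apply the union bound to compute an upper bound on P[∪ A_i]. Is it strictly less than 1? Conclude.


Union bound: P[∪_{i=1}^{27} A_i] ≤ Σ_i P[A_i] ≤ 27·p = 27·(1/27) = 1.
Numerically: 1 ≈ 1.0000000.
Is 1 < 1? NO.
Since the bound 1 is ≥ 1, the union bound is uninformative here; it does NOT by itself certify existence.

27·p = 1 ≈ 1.0000000; existence NOT certified by the union bound.


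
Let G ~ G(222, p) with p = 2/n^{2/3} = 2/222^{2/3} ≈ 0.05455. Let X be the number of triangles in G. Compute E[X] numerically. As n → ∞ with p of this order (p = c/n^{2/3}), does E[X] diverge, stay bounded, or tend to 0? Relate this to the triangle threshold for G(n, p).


Number of potential triangles: C(222, 3) = 1798940.
Each occurs with probability p³ ≈ (0.05455)³ ≈ 1.62324487e-04.
By linearity: E[X] = C(222, 3)·p³ ≈ 1798940 · 1.62324487e-04 ≈ 292.012012.
Since α = 2/3 < 1, p = c/n^{2/3} ≫ 1/n is above the triangle threshold p ~ 1/n. Asymptotically E[X] ~ (c³/6)·n^{3(1−α)} = (2³/6)·n^{1} → ∞; triangles are abundant w.h.p.

E[X] ≈ 292.012012; in regime p = Θ(1/n^{2/3}) E[X] diverges (above the triangle threshold p ~ 1/n).


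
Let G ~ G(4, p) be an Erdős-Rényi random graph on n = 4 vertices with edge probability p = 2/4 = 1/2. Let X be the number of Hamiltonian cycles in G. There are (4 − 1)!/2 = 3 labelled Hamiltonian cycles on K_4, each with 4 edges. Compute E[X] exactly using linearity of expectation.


K_4 has (4 − 1)!/2 = 3 labelled Hamiltonian cycles.
For each such Hamiltonian cycle H, let X_H = 1 if all 4 edges of H are present in G. Then P[X_H = 1] = p^{4} = (1/2)^{4} = 1/16.
By linearity: E[X] = Σ_H E[X_H] = 3 · p^{4} = 3 · 1/16 = 3/16.
Numerically: E[X] ≈ 0.1875.

E[X] = 3 · (1/2)^{4} = 3/16 ≈ 0.1875.


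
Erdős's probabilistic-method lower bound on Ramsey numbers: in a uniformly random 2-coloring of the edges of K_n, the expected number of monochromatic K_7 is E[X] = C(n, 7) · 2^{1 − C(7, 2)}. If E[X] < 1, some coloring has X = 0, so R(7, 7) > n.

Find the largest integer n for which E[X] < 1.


We need C(n, 7) · 2^{1 − 21} < 1, i.e. C(n, 7) < 2^{21 − 1} = 1048576.
Check values of n near the boundary:
  n = 24: C(24, 7) = 346104; 346104 < 1048576? YES
  n = 25: C(25, 7) = 480700; 480700 < 1048576? YES
  n = 26: C(26, 7) = 657800; 657800 < 1048576? YES
  n = 27: C(27, 7) = 888030; 888030 < 1048576? YES
  n = 28: C(28, 7) = 1184040; 1184040 < 1048576? NO
  n = 29: C(29, 7) = 1560780; 1560780 < 1048576? NO
  n = 30: C(30, 7) = 2035800; 2035800 < 1048576? NO
The largest n with C(n, 7) < 1048576 is n = 27 (where E[X] = 444015/524288 ≈ 0.846891). Hence R(7, 7) > 27, i.e. R(7, 7) ≥ 28.

Largest n = 27; hence R(7, 7) > 27.


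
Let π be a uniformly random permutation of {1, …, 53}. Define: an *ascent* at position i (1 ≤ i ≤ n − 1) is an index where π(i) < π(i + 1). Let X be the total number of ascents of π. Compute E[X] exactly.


Write X = Σ X_I over i = 1, …, 52, with X_I the indicator of one ascent.
There are 52 indicators.
For each fixed i, the pair (π(i), π(i+1)) is a uniformly random ordered pair of distinct values from {1, …, 53}; by symmetry P[π(i) < π(i+1)] = 1/2.
By linearity: E[X] = 52 · (1/2) = (53 − 1) · (1/2) = 26 ≈ 26.000000.

E[X] = 26 = 26.000000.


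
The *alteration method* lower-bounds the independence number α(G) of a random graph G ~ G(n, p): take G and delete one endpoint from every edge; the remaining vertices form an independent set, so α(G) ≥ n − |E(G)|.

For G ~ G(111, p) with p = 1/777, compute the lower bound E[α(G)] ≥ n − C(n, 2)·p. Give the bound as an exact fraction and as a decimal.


E[|E(G)|] = C(111, 2)·p = 6105 · (1/777) = 55/7.
E[α(G)] ≥ n − E[|E(G)|] = 111 − 55/7 = 722/7.
Numerically: ≈ 103.143.
(This is only a lower bound; the true E[α(G)] may be larger.)

E[α(G)] ≥ 722/7 ≈ 103.143.


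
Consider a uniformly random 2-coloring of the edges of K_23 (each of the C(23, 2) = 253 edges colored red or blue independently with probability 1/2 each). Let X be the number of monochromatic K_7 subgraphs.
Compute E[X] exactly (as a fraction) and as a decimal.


Let X = Σ_S X_S over the C(23, 7) = 245157 subsets S of size 7, where X_S = 1 if the K_7 on S is monochromatic.
For a fixed S, the K_7 on S has C(7, 2) = 21 edges. P[all 21 edges red] = (1/2)^21, and likewise for blue, so P[monochromatic] = 2·(1/2)^21 = 2^{1 − 21} = 1/1048576.
Summing: E[X] = C(23, 7) · 2^{1 − 21} = 245157 · 1/1048576 = 245157/1048576.
Numerically: E[X] ≈ 0.23380.

E[X] = C(23,7)·2^(1−C(7,2)) = 245157/1048576 ≈ 0.23380.


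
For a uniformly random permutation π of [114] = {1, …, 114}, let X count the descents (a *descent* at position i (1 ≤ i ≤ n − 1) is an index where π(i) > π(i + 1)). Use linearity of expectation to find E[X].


Write X = Σ X_I over i = 1, …, 113, with X_I the indicator of one descent.
There are 113 indicators.
For each fixed i, the pair (π(i), π(i+1)) is a uniformly random ordered pair of distinct values from {1, …, 114}; by symmetry P[π(i) > π(i+1)] = 1/2.
By linearity: E[X] = 113 · (1/2) = (114 − 1) · (1/2) = 113/2 ≈ 56.5000.

E[X] = 113/2 = 56.5000.


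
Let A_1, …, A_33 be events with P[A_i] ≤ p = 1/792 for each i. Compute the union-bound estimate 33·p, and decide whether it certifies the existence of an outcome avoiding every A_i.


Union bound: P[∪_{i=1}^{33} A_i] ≤ Σ_i P[A_i] ≤ 33·p = 33·(1/792) = 1/24.
Numerically: 1/24 ≈ 0.042.
Is 1/24 < 1? YES.
Since P[∪ A_i] ≤ 1/24 < 1, the complement has P[∩ A_i^c] ≥ 1 − 1/24 = 23/24 > 0, so some outcome avoids every A_i.

33·p = 1/24 ≈ 0.042; existence CERTIFIED by the union bound.


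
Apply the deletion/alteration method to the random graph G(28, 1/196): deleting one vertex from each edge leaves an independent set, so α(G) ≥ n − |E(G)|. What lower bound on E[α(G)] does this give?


E[|E(G)|] = C(28, 2)·p = 378 · (1/196) = 27/14.
E[α(G)] ≥ n − E[|E(G)|] = 28 − 27/14 = 365/14.
Numerically: ≈ 26.07143.
(This is only a lower bound; the true E[α(G)] may be larger.)

E[α(G)] ≥ 365/14 ≈ 26.07143.


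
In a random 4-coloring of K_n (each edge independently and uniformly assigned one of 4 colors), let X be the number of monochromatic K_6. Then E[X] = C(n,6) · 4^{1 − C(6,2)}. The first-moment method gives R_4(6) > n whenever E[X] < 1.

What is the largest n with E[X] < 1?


We need C(n, 6) · 4^{1 − 15} < 1, i.e. C(n, 6) < 4^{15 − 1} = 268435456.
Check values of n near the boundary:
  n = 72: C(72, 6) = 156238908; 156238908 < 268435456? YES
  n = 73: C(73, 6) = 170230452; 170230452 < 268435456? YES
  n = 74: C(74, 6) = 185250786; 185250786 < 268435456? YES
  n = 75: C(75, 6) = 201359550; 201359550 < 268435456? YES
  n = 76: C(76, 6) = 218618940; 218618940 < 268435456? YES
  n = 77: C(77, 6) = 237093780; 237093780 < 268435456? YES
  n = 78: C(78, 6) = 256851595; 256851595 < 268435456? YES
  n = 79: C(79, 6) = 277962685; 277962685 < 268435456? NO
The largest n with C(n, 6) < 268435456 is n = 78 (where E[X] = 256851595/268435456 ≈ 0.9568). Hence R_4(6) > 78, i.e. R_4(6) ≥ 79.

Largest n = 78; hence R_4(6) > 78.


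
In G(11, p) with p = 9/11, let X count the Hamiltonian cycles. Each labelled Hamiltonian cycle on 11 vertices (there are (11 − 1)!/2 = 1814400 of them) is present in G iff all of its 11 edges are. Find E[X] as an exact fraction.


K_11 has (11 − 1)!/2 = 1814400 labelled Hamiltonian cycles.
For each such Hamiltonian cycle H, let X_H = 1 if all 11 edges of H are present in G. Then P[X_H = 1] = p^{11} = (9/11)^{11} = 31381059609/285311670611.
By linearity: E[X] = Σ_H E[X_H] = 1814400 · p^{11} = 1814400 · 31381059609/285311670611 = 56937794554569600/285311670611.
Numerically: E[X] ≈ 2e+05.

E[X] = 1814400 · (9/11)^{11} = 56937794554569600/285311670611 ≈ 2e+05.


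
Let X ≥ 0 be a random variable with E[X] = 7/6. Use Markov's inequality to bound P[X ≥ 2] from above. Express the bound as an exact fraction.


μ = E[X] = 7/6, a = 2.
Markov: P[X ≥ 2] ≤ μ/a = (7/6)/2 = 7/12.
Numerically: ≈ 0.5833.
(Since a = 2 > μ = 1.1667, the bound 7/12 is < 1 and informative.)

P[X ≥ 2] ≤ 7/12 ≈ 0.5833.


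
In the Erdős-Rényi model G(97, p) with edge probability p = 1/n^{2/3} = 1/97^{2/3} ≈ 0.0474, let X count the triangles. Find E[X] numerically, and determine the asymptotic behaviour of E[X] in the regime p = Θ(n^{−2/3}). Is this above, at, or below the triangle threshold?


Number of potential triangles: C(97, 3) = 147440.
Each occurs with probability p³ ≈ (0.0474)³ ≈ 1.06281e-04.
By linearity: E[X] = C(97, 3)·p³ ≈ 147440 · 1.06281e-04 ≈ 15.670.
Since α = 2/3 < 1, p = c/n^{2/3} ≫ 1/n is above the triangle threshold p ~ 1/n. Asymptotically E[X] ~ (c³/6)·n^{3(1−α)} = (1³/6)·n^{1} → ∞; triangles are abundant w.h.p.

E[X] ≈ 15.670; in regime p = Θ(1/n^{2/3}) E[X] diverges (above the triangle threshold p ~ 1/n).


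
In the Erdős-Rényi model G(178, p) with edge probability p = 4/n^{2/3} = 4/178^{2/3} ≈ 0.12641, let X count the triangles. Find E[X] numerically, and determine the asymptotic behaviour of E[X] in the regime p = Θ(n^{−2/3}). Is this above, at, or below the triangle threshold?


Number of potential triangles: C(178, 3) = 924176.
Each occurs with probability p³ ≈ (0.12641)³ ≈ 2.01994698e-03.
By linearity: E[X] = C(178, 3)·p³ ≈ 924176 · 2.01994698e-03 ≈ 1866.786517.
Since α = 2/3 < 1, p = c/n^{2/3} ≫ 1/n is above the triangle threshold p ~ 1/n. Asymptotically E[X] ~ (c³/6)·n^{3(1−α)} = (4³/6)·n^{1} → ∞; triangles are abundant w.h.p.

E[X] ≈ 1866.786517; in regime p = Θ(1/n^{2/3}) E[X] diverges (above the triangle threshold p ~ 1/n).


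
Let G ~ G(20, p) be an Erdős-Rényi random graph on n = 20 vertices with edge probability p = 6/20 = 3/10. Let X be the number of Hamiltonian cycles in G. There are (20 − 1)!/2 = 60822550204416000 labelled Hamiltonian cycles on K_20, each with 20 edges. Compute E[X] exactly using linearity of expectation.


K_20 has (20 − 1)!/2 = 60822550204416000 labelled Hamiltonian cycles.
For each such Hamiltonian cycle H, let X_H = 1 if all 20 edges of H are present in G. Then P[X_H = 1] = p^{20} = (3/10)^{20} = 3486784401/100000000000000000000.
By linearity of expectation: E[X] = Σ_H E[X_H] = 60822550204416000 · p^{20} = 60822550204416000 · 3486784401/100000000000000000000 = 51776152168407487821/24414062500000.
Numerically: E[X] ≈ 2.12e+06.

E[X] = 60822550204416000 · (3/10)^{20} = 51776152168407487821/24414062500000 ≈ 2.12e+06.


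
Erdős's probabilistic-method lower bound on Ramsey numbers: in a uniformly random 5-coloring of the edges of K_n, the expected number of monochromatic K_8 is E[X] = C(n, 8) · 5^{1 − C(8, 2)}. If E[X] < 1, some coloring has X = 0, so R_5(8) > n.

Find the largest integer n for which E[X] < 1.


We need C(n, 8) · 5^{1 − 28} < 1, i.e. C(n, 8) < 5^{28 − 1} = 7450580596923828125.
Check values of n near the boundary:
  n = 858: C(858, 8) = 7049584530256467771; 7049584530256467771 < 7450580596923828125? YES
  n = 859: C(859, 8) = 7115855595170747139; 7115855595170747139 < 7450580596923828125? YES
  n = 860: C(860, 8) = 7182671140665308145; 7182671140665308145 < 7450580596923828125? YES
  n = 861: C(861, 8) = 7250034996615275865; 7250034996615275865 < 7450580596923828125? YES
  n = 862: C(862, 8) = 7317951015318931845; 7317951015318931845 < 7450580596923828125? YES
  n = 863: C(863, 8) = 7386423071602617757; 7386423071602617757 < 7450580596923828125? YES
  n = 864: C(864, 8) = 7455455062926006708; 7455455062926006708 < 7450580596923828125? NO
  n = 865: C(865, 8) = 7525050909487743060; 7525050909487743060 < 7450580596923828125? NO
  n = 866: C(866, 8) = 7595214554331451620; 7595214554331451620 < 7450580596923828125? NO
The largest n with C(n, 8) < 7450580596923828125 is n = 863 (where E[X] = 7386423071602617757/7450580596923828125 ≈ 0.9913889). Hence R_5(8) > 863, i.e. R_5(8) ≥ 864.

Largest n = 863; hence R_5(8) > 863.


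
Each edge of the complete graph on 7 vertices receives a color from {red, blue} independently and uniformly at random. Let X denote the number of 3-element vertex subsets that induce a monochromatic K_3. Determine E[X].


Let X = Σ_S X_S over the C(7, 3) = 35 subsets S of size 3, where X_S = 1 if the K_3 on S is monochromatic.
For a fixed S, the K_3 on S has C(3, 2) = 3 edges. P[all 3 edges red] = (1/2)^3, and likewise for blue, so P[monochromatic] = 2·(1/2)^3 = 2^{1 − 3} = 1/4.
By linearity of expectation: E[X] = C(7, 3) · 2^{1 − 3} = 35 · 1/4 = 35/4.
Numerically: E[X] ≈ 8.750000.

E[X] = C(7,3)·2^(1−C(3,2)) = 35/4 ≈ 8.750000.


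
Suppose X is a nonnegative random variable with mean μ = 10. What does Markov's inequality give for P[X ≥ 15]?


μ = E[X] = 10, a = 15.
Markov: P[X ≥ 15] ≤ μ/a = (10)/15 = 2/3.
Numerically: ≈ 0.6667.
(Since a = 15 > μ = 10.0000, the bound 2/3 is < 1 and informative.)

P[X ≥ 15] ≤ 2/3 ≈ 0.6667.


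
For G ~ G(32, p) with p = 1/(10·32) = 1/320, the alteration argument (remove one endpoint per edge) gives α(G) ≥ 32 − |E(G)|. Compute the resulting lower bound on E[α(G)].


E[|E(G)|] = C(32, 2)·p = 496 · (1/320) = 31/20.
E[α(G)] ≥ n − E[|E(G)|] = 32 − 31/20 = 609/20.
Numerically: ≈ 30.450000.
(This is only a lower bound; the true E[α(G)] may be larger.)

E[α(G)] ≥ 609/20 ≈ 30.450000.


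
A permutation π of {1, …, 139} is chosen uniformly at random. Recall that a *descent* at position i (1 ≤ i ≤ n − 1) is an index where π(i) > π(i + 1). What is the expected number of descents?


Write X = Σ X_I over i = 1, …, 138, with X_I the indicator of one descent.
There are 138 indicators.
For each fixed i, the pair (π(i), π(i+1)) is a uniformly random ordered pair of distinct values from {1, …, 139}; by symmetry P[π(i) > π(i+1)] = 1/2.
By linearity: E[X] = 138 · (1/2) = (139 − 1) · (1/2) = 69 ≈ 69.000.

E[X] = 69 = 69.000.
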